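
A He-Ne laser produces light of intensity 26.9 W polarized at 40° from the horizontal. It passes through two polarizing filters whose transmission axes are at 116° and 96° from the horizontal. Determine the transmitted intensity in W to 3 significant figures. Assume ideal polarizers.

I₁ = 26.9 W · cos²(76°) = 1.574 W.
I₂ = I₁ · cos²(20°) = 1.574 · 0.883 = 1.39 W.

I ≈ 1.39 W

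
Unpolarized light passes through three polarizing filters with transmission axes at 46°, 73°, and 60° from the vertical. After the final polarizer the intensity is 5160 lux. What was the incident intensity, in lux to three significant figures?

Unpolarized light through the first polarizer → I₁ = ½ I₀, now polarized at 46°.
I₂ = I₁ cos²(73° − 46°) = 0.5 I₀ · cos²(27°) = 0.3969 I₀.
I₃ = I₂ cos²(60° − 73°) = 0.3969 I₀ · cos²(13°) = 0.3769 I₀.
So 5160 lux = 0.3769 I₀, giving I₀ = 5160/0.3769 = 1.369e+04 lux.

I₀ ≈ 1.37e4 lux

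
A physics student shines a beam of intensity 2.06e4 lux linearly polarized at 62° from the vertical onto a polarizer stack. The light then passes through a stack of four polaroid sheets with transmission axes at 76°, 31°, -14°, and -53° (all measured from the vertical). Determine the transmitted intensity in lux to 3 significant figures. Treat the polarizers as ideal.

I ≈ 2930 lux

By Malus's law, I₁ = 2.06e4 lux · cos²(14°) = 1.939e+04 lux.
I₂ = I₁ · cos²(45°) = 1.939e+04 · 0.5 = 9697 lux.
I₃ = I₂ · cos²(45°) = 9697 · 0.5 = 4849 lux.
I₄ = I₃ · cos²(39°) = 4849 · 0.604 = 2928 lux.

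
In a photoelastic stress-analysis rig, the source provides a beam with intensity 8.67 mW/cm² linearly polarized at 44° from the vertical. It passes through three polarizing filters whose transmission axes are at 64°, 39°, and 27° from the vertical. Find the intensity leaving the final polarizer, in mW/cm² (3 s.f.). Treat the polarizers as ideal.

I ≈ 6.02 mW/cm²

I₁ = 8.67 mW/cm² · cos²(20°) = 7.656 mW/cm².
I₂ = I₁ · cos²(25°) = 7.656 · 0.8214 = 6.288 mW/cm².
I₃ = I₂ · cos²(12°) = 6.288 · 0.9568 = 6.017 mW/cm².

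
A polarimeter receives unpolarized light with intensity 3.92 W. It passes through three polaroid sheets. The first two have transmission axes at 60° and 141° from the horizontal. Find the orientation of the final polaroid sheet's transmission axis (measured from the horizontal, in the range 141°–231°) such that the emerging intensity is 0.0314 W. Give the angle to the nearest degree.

θ ≈ 177°

Unpolarized light through the first polarizer → I₁ = ½ I₀, now polarized at 60°.
I₂ = I₁ cos²(141° − 60°) = 0.5 I₀ · cos²(81°) = 0.01224 I₀.
Target fraction: 0.0314 / 3.92 W = 0.00801 of I₀.
Need I₃/I₀ = 0.00801, so cos²(θ − 141°) = 0.00801 / 0.01224 = 0.6546.
θ − 141° = arccos(√0.6546) = 36.0°, giving θ ≈ 141 + 36.0 = 177.0°.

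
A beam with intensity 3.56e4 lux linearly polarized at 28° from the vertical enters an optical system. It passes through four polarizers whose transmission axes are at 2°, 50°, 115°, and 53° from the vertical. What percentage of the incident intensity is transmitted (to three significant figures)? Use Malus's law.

≈ 1.42%

By Malus's law, I₁ = 3.56e4 lux · cos²(26°) = 2.876e+04 lux.
I₂ = I₁ · cos²(48°) = 2.876e+04 · 0.4477 = 1.288e+04 lux.
I₃ = I₂ · cos²(65°) = 1.288e+04 · 0.1786 = 2300 lux.
I₄ = I₃ · cos²(62°) = 2300 · 0.2204 = 506.9 lux.
That is 1.424% of the incident intensity.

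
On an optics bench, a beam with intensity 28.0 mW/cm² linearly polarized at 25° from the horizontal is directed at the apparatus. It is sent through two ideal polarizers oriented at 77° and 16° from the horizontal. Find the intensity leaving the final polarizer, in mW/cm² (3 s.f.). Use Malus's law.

By Malus's law, I₁ = 28.0 mW/cm² · cos²(52°) = 10.61 mW/cm².
I₂ = I₁ · cos²(61°) = 10.61 · 0.235 = 2.495 mW/cm².

I ≈ 2.49 mW/cm²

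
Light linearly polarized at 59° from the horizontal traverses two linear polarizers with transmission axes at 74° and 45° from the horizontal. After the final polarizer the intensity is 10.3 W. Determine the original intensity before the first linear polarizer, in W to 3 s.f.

I₁ = I₀ cos²(74° − 59°) = I₀ cos²(15°) = 0.933 I₀.
I₂ = I₁ cos²(45° − 74°) = 0.933 I₀ · cos²(29°) = 0.7137 I₀.
So 10.3 W = 0.7137 I₀, giving I₀ = 10.3/0.7137 = 14.43 W.

I₀ ≈ 14.4 W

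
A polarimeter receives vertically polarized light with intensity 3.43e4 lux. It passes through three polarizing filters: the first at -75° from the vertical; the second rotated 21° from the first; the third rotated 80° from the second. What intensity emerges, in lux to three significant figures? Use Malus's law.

By Malus's law, I₁ = 3.43e4 lux · cos²(75°) = 2298 lux.
I₂ = I₁ · cos²(21°) = 2298 · 0.8716 = 2003 lux.
I₃ = I₂ · cos²(80°) = 2003 · 0.03015 = 60.39 lux.

I ≈ 60.4 lux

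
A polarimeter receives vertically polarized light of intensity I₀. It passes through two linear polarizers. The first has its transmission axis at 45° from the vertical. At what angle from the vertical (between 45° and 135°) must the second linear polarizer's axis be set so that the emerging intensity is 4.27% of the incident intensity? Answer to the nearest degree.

θ ≈ 118°

I₁ = I₀ cos²(45° − 0°) = I₀ cos²(45°) = 0.5 I₀.
Need I₂/I₀ = 0.0427, so cos²(θ − 45°) = 0.0427 / 0.5 = 0.0854.
θ − 45° = arccos(√0.0854) = 73.0°, giving θ ≈ 45 + 73.0 = 118.0°.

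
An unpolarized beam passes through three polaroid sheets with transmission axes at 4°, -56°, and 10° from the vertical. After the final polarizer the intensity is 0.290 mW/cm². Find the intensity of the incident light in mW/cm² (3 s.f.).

I₀ ≈ 14.0 mW/cm²

Unpolarized light through the first polarizer → I₁ = ½ I₀, now polarized at 4°.
I₂ = I₁ cos²(-56° − 4°) = 0.5 I₀ · cos²(60°) = 0.125 I₀.
I₃ = I₂ cos²(10° + 56°) = 0.125 I₀ · cos²(66°) = 0.02068 I₀.
So 0.290 mW/cm² = 0.02068 I₀, giving I₀ = 0.290/0.02068 = 14.02 mW/cm².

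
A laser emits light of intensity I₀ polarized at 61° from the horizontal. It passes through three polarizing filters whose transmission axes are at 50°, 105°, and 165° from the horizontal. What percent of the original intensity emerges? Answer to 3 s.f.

≈ 7.93%

I₁ = I₀ cos²(50° − 61°) = I₀ cos²(11°) = 0.9636 I₀.
I₂ = I₁ cos²(105° − 50°) = 0.9636 I₀ · cos²(55°) = 0.317 I₀.
I₃ = I₂ cos²(165° − 105°) = 0.317 I₀ · cos²(60°) = 0.07925 I₀.
That is 7.925% of the incident intensity.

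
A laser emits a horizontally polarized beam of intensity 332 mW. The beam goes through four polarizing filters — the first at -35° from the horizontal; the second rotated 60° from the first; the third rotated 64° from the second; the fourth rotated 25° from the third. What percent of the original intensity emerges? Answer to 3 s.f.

I₁ = 332 mW · cos²(35°) = 222.8 mW.
I₂ = I₁ · cos²(60°) = 222.8 · 0.25 = 55.69 mW.
I₃ = I₂ · cos²(64°) = 55.69 · 0.1922 = 10.7 mW.
I₄ = I₃ · cos²(25°) = 10.7 · 0.8214 = 8.791 mW.
That is 2.648% of the incident intensity.

≈ 2.65%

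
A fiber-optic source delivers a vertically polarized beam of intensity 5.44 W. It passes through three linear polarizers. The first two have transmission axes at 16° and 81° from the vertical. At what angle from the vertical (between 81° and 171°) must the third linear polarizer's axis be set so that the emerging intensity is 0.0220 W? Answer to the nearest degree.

θ ≈ 162°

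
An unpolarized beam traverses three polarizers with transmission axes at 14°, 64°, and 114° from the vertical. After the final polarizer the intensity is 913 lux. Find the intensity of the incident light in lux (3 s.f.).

Unpolarized light through the first polarizer → I₁ = ½ I₀, now polarized at 14°.
I₂ = I₁ cos²(64° − 14°) = 0.5 I₀ · cos²(50°) = 0.2066 I₀.
I₃ = I₂ cos²(114° − 64°) = 0.2066 I₀ · cos²(50°) = 0.08536 I₀.
So 913 lux = 0.08536 I₀, giving I₀ = 913/0.08536 = 1.07e+04 lux.

I₀ ≈ 1.07e4 lux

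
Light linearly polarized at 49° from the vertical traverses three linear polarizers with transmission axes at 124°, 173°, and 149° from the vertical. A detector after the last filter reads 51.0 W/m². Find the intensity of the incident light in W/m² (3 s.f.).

I₀ ≈ 2120 W/m²

I₁ = I₀ cos²(124° − 49°) = I₀ cos²(75°) = 0.06699 I₀.
I₂ = I₁ cos²(173° − 124°) = 0.06699 I₀ · cos²(49°) = 0.02883 I₀.
I₃ = I₂ cos²(149° − 173°) = 0.02883 I₀ · cos²(24°) = 0.02406 I₀.
So 51.0 W/m² = 0.02406 I₀, giving I₀ = 51.0/0.02406 = 2119 W/m².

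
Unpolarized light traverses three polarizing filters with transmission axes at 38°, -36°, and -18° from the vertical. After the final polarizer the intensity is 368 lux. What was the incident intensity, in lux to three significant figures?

Unpolarized light through the first polarizer → I₁ = ½ I₀, now polarized at 38°.
I₂ = I₁ cos²(-36° − 38°) = 0.5 I₀ · cos²(74°) = 0.03799 I₀.
I₃ = I₂ cos²(-18° + 36°) = 0.03799 I₀ · cos²(18°) = 0.03436 I₀.
So 368 lux = 0.03436 I₀, giving I₀ = 368/0.03436 = 1.071e+04 lux.

I₀ ≈ 1.07e4 lux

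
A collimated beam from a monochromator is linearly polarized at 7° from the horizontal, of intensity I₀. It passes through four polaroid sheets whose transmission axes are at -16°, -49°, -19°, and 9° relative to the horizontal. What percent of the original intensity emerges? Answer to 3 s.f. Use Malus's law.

≈ 34.8%

By Malus's law, I₁ = I₀ cos²(-16° − 7°) = I₀ cos²(23°) = 0.8473 I₀.
I₂ = I₁ cos²(-49° + 16°) = 0.8473 I₀ · cos²(33°) = 0.596 I₀.
I₃ = I₂ cos²(-19° + 49°) = 0.596 I₀ · cos²(30°) = 0.447 I₀.
I₄ = I₃ cos²(9° + 19°) = 0.447 I₀ · cos²(28°) = 0.3485 I₀.
That is 34.85% of the incident intensity.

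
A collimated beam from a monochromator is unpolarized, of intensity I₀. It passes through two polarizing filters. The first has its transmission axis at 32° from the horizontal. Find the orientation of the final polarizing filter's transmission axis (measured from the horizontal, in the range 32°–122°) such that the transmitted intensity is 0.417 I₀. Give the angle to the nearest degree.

θ ≈ 56°

Unpolarized light through the first polarizer → I₁ = ½ I₀, now polarized at 32°.
Need I₂/I₀ = 0.417, so cos²(θ − 32°) = 0.417 / 0.5 = 0.834.
θ − 32° = arccos(√0.834) = 24.0°, giving θ ≈ 32 + 24.0 = 56.0°.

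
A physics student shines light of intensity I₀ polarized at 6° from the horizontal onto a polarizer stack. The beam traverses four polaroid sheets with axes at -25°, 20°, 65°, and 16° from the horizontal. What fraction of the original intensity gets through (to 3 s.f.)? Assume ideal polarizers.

By Malus's law, I₁ = I₀ cos²(-25° − 6°) = I₀ cos²(31°) = 0.7347 I₀.
I₂ = I₁ cos²(20° + 25°) = 0.7347 I₀ · cos²(45°) = 0.3674 I₀.
I₃ = I₂ cos²(65° − 20°) = 0.3674 I₀ · cos²(45°) = 0.1837 I₀.
I₄ = I₃ cos²(16° − 65°) = 0.1837 I₀ · cos²(49°) = 0.07906 I₀.
Transmitted fraction = 0.07906.

≈ 0.0791 I₀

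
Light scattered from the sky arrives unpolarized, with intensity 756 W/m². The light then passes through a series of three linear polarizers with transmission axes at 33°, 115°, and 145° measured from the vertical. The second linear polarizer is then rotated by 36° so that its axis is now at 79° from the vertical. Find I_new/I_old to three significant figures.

Before rotation:
Unpolarized light through the first polarizer → I₁ = ½ I₀, now polarized at 33°.
I₂ = I₁ cos²(115° − 33°) = 0.5 I₀ · cos²(82°) = 0.009685 I₀.
I₃ = I₂ cos²(145° − 115°) = 0.009685 I₀ · cos²(30°) = 0.007263 I₀.
After rotation:
Unpolarized light through the first polarizer → I₁ = ½ I₀, now polarized at 33°.
I₂ = I₁ cos²(79° − 33°) = 0.5 I₀ · cos²(46°) = 0.2413 I₀.
I₃ = I₂ cos²(145° − 79°) = 0.2413 I₀ · cos²(66°) = 0.03992 I₀.
Ratio = 0.03992 / 0.007263 = 5.495.

I_new/I_old ≈ 5.50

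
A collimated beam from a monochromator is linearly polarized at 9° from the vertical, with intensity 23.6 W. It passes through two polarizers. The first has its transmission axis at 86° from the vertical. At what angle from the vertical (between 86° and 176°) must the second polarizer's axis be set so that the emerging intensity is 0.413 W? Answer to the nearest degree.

I₁ = I₀ cos²(86° − 9°) = I₀ cos²(77°) = 0.0506 I₀.
Target fraction: 0.413 / 23.6 W = 0.0175 of I₀.
Need I₂/I₀ = 0.0175, so cos²(θ − 86°) = 0.0175 / 0.0506 = 0.3458.
θ − 86° = arccos(√0.3458) = 54.0°, giving θ ≈ 86 + 54.0 = 140.0°.

θ ≈ 140°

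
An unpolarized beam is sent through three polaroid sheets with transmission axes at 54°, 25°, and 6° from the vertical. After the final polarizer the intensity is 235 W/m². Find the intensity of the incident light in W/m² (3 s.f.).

I₀ ≈ 687 W/m²

Unpolarized light through the first polarizer → I₁ = ½ I₀, now polarized at 54°.
I₂ = I₁ cos²(25° − 54°) = 0.5 I₀ · cos²(29°) = 0.3825 I₀.
I₃ = I₂ cos²(6° − 25°) = 0.3825 I₀ · cos²(19°) = 0.3419 I₀.
So 235 W/m² = 0.3419 I₀, giving I₀ = 235/0.3419 = 687.3 W/m².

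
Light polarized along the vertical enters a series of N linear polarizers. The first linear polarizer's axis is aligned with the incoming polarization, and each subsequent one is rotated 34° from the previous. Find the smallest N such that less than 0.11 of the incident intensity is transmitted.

First polarizer is aligned with the polarization: full transmission.
Each further stage multiplies by cos²(34°) = 0.6873.
After N polarizers: T = 0.6873^(N−1). Require T < 0.11 ⇒ N−1 > ln(0.11)/ln(0.6873) = 5.89, so N−1 ≥ 6 and N = 7.
Check: N=7 gives T = 0.1054 < 0.11; N=6 gives T = 0.1534.

N = 7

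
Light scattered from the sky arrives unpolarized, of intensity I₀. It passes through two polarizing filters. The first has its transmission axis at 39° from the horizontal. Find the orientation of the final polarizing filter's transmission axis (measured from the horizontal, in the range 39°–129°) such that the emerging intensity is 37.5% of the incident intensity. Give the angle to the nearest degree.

Unpolarized light through the first polarizer → I₁ = ½ I₀, now polarized at 39°.
Need I₂/I₀ = 0.375, so cos²(θ − 39°) = 0.375 / 0.5 = 0.75.
θ − 39° = arccos(√0.75) = 30.0°, giving θ ≈ 39 + 30.0 = 69.0°.

θ ≈ 69°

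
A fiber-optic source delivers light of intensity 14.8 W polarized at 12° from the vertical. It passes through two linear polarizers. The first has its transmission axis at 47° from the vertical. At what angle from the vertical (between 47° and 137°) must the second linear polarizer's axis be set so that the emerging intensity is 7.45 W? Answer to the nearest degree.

θ ≈ 77°

By Malus's law, I₁ = I₀ cos²(47° − 12°) = I₀ cos²(35°) = 0.671 I₀.
Target fraction: 7.45 / 14.8 W = 0.5034 of I₀.
Need I₂/I₀ = 0.5034, so cos²(θ − 47°) = 0.5034 / 0.671 = 0.7502.
θ − 47° = arccos(√0.7502) = 30.0°, giving θ ≈ 47 + 30.0 = 77.0°.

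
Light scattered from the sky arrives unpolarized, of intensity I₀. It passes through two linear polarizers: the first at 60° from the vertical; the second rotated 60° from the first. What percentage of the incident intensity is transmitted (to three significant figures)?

≈ 12.5%

Unpolarized light through the first polarizer → I₁ = ½ I₀, now polarized at 60°.
I₂ = I₁ cos²(60°) = 0.5 · 0.25 I₀ = 0.125 I₀.
That is 12.5% of the incident intensity.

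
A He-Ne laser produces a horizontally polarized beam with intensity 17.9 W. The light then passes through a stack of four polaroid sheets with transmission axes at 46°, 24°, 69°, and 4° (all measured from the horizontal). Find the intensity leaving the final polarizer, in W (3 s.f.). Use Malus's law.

By Malus's law, I₁ = 17.9 W · cos²(46°) = 8.638 W.
I₂ = I₁ · cos²(22°) = 8.638 · 0.8597 = 7.426 W.
I₃ = I₂ · cos²(45°) = 7.426 · 0.5 = 3.713 W.
I₄ = I₃ · cos²(65°) = 3.713 · 0.1786 = 0.6631 W.

I ≈ 0.663 W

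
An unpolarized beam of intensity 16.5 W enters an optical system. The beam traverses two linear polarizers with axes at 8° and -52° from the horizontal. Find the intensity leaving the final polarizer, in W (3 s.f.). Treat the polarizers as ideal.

I ≈ 2.06 W

Unpolarized light through the first polarizer → I₁ = 16.5 W/2 = 8.25 W, polarized at 8°.
I₂ = I₁ · cos²(60°) = 8.25 · 0.25 = 2.063 W.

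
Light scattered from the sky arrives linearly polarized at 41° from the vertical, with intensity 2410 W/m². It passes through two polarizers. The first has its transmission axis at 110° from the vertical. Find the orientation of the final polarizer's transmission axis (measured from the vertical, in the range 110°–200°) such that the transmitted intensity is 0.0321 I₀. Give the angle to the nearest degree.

I₁ = I₀ cos²(110° − 41°) = I₀ cos²(69°) = 0.1284 I₀.
Need I₂/I₀ = 0.0321, so cos²(θ − 110°) = 0.0321 / 0.1284 = 0.2499.
θ − 110° = arccos(√0.2499) = 60.0°, giving θ ≈ 110 + 60.0 = 170.0°.

θ ≈ 170°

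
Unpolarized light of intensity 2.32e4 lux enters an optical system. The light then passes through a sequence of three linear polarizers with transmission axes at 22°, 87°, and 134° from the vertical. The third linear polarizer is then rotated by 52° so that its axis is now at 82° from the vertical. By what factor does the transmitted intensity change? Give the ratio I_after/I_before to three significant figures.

I_new/I_old ≈ 2.13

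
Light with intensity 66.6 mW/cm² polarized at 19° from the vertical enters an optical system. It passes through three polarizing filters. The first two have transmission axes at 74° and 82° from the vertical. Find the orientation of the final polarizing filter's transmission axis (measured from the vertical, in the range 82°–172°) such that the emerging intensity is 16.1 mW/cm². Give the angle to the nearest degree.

θ ≈ 112°

By Malus's law, I₁ = I₀ cos²(74° − 19°) = I₀ cos²(55°) = 0.329 I₀.
I₂ = I₁ cos²(82° − 74°) = 0.329 I₀ · cos²(8°) = 0.3226 I₀.
Target fraction: 16.1 / 66.6 mW/cm² = 0.2417 of I₀.
Need I₃/I₀ = 0.2417, so cos²(θ − 82°) = 0.2417 / 0.3226 = 0.7493.
θ − 82° = arccos(√0.7493) = 30.0°, giving θ ≈ 82 + 30.0 = 112.0°.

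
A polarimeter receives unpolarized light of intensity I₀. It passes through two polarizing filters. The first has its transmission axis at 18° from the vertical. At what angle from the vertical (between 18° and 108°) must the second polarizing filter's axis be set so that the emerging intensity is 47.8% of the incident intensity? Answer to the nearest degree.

θ ≈ 30°

Unpolarized light through the first polarizer → I₁ = ½ I₀, now polarized at 18°.
Need I₂/I₀ = 0.478, so cos²(θ − 18°) = 0.478 / 0.5 = 0.956.
θ − 18° = arccos(√0.956) = 12.1°, giving θ ≈ 18 + 12.1 = 30.1°.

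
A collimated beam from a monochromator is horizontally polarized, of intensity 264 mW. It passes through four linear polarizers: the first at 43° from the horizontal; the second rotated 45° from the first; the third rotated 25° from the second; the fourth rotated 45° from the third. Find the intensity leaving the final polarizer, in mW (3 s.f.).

I ≈ 29.0 mW

By Malus's law, I₁ = 264 mW · cos²(43°) = 141.2 mW.
I₂ = I₁ · cos²(45°) = 141.2 · 0.5 = 70.6 mW.
I₃ = I₂ · cos²(25°) = 70.6 · 0.8214 = 57.99 mW.
I₄ = I₃ · cos²(45°) = 57.99 · 0.5 = 29 mW.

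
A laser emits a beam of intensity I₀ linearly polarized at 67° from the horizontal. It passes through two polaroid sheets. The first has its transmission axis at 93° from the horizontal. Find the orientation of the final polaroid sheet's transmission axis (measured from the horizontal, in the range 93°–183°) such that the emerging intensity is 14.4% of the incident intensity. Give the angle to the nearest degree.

θ ≈ 158°

I₁ = I₀ cos²(93° − 67°) = I₀ cos²(26°) = 0.8078 I₀.
Need I₂/I₀ = 0.144, so cos²(θ − 93°) = 0.144 / 0.8078 = 0.1783.
θ − 93° = arccos(√0.1783) = 65.0°, giving θ ≈ 93 + 65.0 = 158.0°.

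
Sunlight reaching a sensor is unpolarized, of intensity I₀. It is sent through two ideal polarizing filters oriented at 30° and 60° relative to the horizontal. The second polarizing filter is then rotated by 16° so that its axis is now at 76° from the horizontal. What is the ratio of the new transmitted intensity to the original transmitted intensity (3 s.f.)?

I_new/I_old ≈ 0.643

Before rotation:
Unpolarized light through the first polarizer → I₁ = ½ I₀, now polarized at 30°.
I₂ = I₁ cos²(60° − 30°) = 0.5 I₀ · cos²(30°) = 0.375 I₀.
After rotation:
Unpolarized light through the first polarizer → I₁ = ½ I₀, now polarized at 30°.
I₂ = I₁ cos²(76° − 30°) = 0.5 I₀ · cos²(46°) = 0.2413 I₀.
Ratio = 0.2413 / 0.375 = 0.6434.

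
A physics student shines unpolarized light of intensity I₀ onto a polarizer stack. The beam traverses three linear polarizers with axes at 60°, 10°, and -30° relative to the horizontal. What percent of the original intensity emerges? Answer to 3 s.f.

Unpolarized light through the first polarizer → I₁ = ½ I₀, now polarized at 60°.
I₂ = I₁ cos²(10° − 60°) = 0.5 I₀ · cos²(50°) = 0.2066 I₀.
I₃ = I₂ cos²(-30° − 10°) = 0.2066 I₀ · cos²(40°) = 0.1212 I₀.
That is 12.12% of the incident intensity.

≈ 12.1%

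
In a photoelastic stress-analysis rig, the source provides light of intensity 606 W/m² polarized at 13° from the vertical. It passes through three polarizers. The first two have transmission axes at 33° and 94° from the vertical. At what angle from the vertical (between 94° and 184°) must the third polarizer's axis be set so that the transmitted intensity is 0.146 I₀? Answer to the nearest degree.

θ ≈ 127°

By Malus's law, I₁ = I₀ cos²(33° − 13°) = I₀ cos²(20°) = 0.883 I₀.
I₂ = I₁ cos²(94° − 33°) = 0.883 I₀ · cos²(61°) = 0.2075 I₀.
Need I₃/I₀ = 0.146, so cos²(θ − 94°) = 0.146 / 0.2075 = 0.7035.
θ − 94° = arccos(√0.7035) = 33.0°, giving θ ≈ 94 + 33.0 = 127.0°.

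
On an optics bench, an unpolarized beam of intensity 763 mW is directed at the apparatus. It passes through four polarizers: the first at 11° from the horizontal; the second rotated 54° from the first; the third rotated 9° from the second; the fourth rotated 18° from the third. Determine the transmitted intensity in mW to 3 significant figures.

Unpolarized light through the first polarizer → I₁ = 763 mW/2 = 381.5 mW, polarized at 11°.
I₂ = I₁ · cos²(54°) = 381.5 · 0.3455 = 131.8 mW.
I₃ = I₂ · cos²(9°) = 131.8 · 0.9755 = 128.6 mW.
I₄ = I₃ · cos²(18°) = 128.6 · 0.9045 = 116.3 mW.

I ≈ 116 mW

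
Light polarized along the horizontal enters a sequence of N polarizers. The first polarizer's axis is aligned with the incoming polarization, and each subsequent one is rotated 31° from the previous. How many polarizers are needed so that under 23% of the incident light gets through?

First polarizer is aligned with the polarization: full transmission.
Each further stage multiplies by cos²(31°) = 0.7347.
After N polarizers: T = 0.7347^(N−1). Require T < 0.23 ⇒ N−1 > ln(0.23)/ln(0.7347) = 4.77, so N−1 ≥ 5 and N = 6.
Check: N=6 gives T = 0.2141 < 0.23; N=5 gives T = 0.2914.

N = 6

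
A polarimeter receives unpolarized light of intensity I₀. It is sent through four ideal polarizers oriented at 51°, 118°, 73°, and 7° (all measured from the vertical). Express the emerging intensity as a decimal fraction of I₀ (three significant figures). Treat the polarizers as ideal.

Unpolarized light through the first polarizer → I₁ = ½ I₀, now polarized at 51°.
I₂ = I₁ cos²(118° − 51°) = 0.5 I₀ · cos²(67°) = 0.07634 I₀.
I₃ = I₂ cos²(73° − 118°) = 0.07634 I₀ · cos²(45°) = 0.03817 I₀.
I₄ = I₃ cos²(7° − 73°) = 0.03817 I₀ · cos²(66°) = 0.006314 I₀.
Transmitted fraction = 0.006314.

≈ 0.00631 I₀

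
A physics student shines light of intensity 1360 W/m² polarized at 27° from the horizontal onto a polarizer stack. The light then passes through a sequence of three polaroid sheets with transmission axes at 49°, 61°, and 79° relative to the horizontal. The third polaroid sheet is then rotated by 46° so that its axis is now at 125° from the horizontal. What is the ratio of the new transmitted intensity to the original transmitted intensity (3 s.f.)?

I_new/I_old ≈ 0.212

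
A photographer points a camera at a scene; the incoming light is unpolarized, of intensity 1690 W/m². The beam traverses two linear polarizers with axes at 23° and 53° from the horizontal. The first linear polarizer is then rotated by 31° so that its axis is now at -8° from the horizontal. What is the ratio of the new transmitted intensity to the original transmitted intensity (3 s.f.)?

Before rotation:
Unpolarized light through the first polarizer → I₁ = ½ I₀, now polarized at 23°.
I₂ = I₁ cos²(53° − 23°) = 0.5 I₀ · cos²(30°) = 0.375 I₀.
After rotation:
Unpolarized light through the first polarizer → I₁ = ½ I₀, now polarized at -8°.
I₂ = I₁ cos²(53° + 8°) = 0.5 I₀ · cos²(61°) = 0.1175 I₀.
Ratio = 0.1175 / 0.375 = 0.3134.

I_new/I_old ≈ 0.313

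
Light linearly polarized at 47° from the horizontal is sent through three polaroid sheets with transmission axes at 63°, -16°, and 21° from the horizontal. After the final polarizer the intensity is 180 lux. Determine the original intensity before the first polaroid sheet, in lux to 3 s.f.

I₀ ≈ 8390 lux

I₁ = I₀ cos²(63° − 47°) = I₀ cos²(16°) = 0.924 I₀.
I₂ = I₁ cos²(-16° − 63°) = 0.924 I₀ · cos²(79°) = 0.03364 I₀.
I₃ = I₂ cos²(21° + 16°) = 0.03364 I₀ · cos²(37°) = 0.02146 I₀.
So 180 lux = 0.02146 I₀, giving I₀ = 180/0.02146 = 8389 lux.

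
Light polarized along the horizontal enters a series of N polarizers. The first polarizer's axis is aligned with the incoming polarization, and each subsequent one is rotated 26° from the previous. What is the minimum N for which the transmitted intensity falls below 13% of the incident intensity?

First polarizer is aligned with the polarization: full transmission.
Each further stage multiplies by cos²(26°) = 0.8078.
After N polarizers: T = 0.8078^(N−1). Require T < 0.13 ⇒ N−1 > ln(0.13)/ln(0.8078) = 9.56, so N−1 ≥ 10 and N = 11.
Check: N=11 gives T = 0.1184 < 0.13; N=10 gives T = 0.1465.

N = 11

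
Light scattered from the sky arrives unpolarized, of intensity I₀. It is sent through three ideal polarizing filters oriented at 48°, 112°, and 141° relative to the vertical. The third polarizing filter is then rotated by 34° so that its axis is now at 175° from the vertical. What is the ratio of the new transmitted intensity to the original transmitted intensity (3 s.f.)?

I_new/I_old ≈ 0.269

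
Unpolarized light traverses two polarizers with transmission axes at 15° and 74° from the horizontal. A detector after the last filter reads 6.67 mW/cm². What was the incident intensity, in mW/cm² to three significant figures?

I₀ ≈ 50.3 mW/cm²

Unpolarized light through the first polarizer → I₁ = ½ I₀, now polarized at 15°.
I₂ = I₁ cos²(74° − 15°) = 0.5 I₀ · cos²(59°) = 0.1326 I₀.
So 6.67 mW/cm² = 0.1326 I₀, giving I₀ = 6.67/0.1326 = 50.29 mW/cm².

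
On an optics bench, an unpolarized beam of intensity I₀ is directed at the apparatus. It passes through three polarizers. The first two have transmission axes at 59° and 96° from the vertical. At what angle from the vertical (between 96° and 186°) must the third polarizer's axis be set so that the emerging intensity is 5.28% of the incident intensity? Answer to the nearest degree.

Unpolarized light through the first polarizer → I₁ = ½ I₀, now polarized at 59°.
I₂ = I₁ cos²(96° − 59°) = 0.5 I₀ · cos²(37°) = 0.3189 I₀.
Need I₃/I₀ = 0.0528, so cos²(θ − 96°) = 0.0528 / 0.3189 = 0.1656.
θ − 96° = arccos(√0.1656) = 66.0°, giving θ ≈ 96 + 66.0 = 162.0°.

θ ≈ 162°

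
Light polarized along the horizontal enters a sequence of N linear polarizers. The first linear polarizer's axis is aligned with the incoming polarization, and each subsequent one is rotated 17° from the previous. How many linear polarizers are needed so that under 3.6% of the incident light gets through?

N = 39

First polarizer is aligned with the polarization: full transmission.
Each further stage multiplies by cos²(17°) = 0.9145.
After N polarizers: T = 0.9145^(N−1). Require T < 0.036 ⇒ N−1 > ln(0.036)/ln(0.9145) = 37.20, so N−1 ≥ 38 and N = 39.
Check: N=39 gives T = 0.03352 < 0.036; N=38 gives T = 0.03665.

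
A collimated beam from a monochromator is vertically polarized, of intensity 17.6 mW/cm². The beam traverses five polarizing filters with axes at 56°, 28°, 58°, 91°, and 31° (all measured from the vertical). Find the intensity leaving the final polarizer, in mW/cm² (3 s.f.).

I₁ = 17.6 mW/cm² · cos²(56°) = 5.503 mW/cm².
I₂ = I₁ · cos²(28°) = 5.503 · 0.7796 = 4.29 mW/cm².
I₃ = I₂ · cos²(30°) = 4.29 · 0.75 = 3.218 mW/cm².
I₄ = I₃ · cos²(33°) = 3.218 · 0.7034 = 2.263 mW/cm².
I₅ = I₄ · cos²(60°) = 2.263 · 0.25 = 0.5658 mW/cm².

I ≈ 0.566 mW/cm²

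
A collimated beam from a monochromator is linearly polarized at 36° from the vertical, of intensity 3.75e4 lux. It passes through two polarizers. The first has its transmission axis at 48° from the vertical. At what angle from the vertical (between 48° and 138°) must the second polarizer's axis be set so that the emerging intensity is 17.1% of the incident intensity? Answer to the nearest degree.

θ ≈ 113°

I₁ = I₀ cos²(48° − 36°) = I₀ cos²(12°) = 0.9568 I₀.
Need I₂/I₀ = 0.171, so cos²(θ − 48°) = 0.171 / 0.9568 = 0.1787.
θ − 48° = arccos(√0.1787) = 65.0°, giving θ ≈ 48 + 65.0 = 113.0°.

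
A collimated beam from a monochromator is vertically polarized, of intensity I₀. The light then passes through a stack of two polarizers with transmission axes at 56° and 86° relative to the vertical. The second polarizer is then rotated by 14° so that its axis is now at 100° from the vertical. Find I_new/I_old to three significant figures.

Before rotation:
By Malus's law, I₁ = I₀ cos²(56° − 0°) = I₀ cos²(56°) = 0.3127 I₀.
I₂ = I₁ cos²(86° − 56°) = 0.3127 I₀ · cos²(30°) = 0.2345 I₀.
After rotation:
I₁ = I₀ cos²(56° − 0°) = I₀ cos²(56°) = 0.3127 I₀.
I₂ = I₁ cos²(100° − 56°) = 0.3127 I₀ · cos²(44°) = 0.1618 I₀.
Ratio = 0.1618 / 0.2345 = 0.6899.

I_new/I_old ≈ 0.690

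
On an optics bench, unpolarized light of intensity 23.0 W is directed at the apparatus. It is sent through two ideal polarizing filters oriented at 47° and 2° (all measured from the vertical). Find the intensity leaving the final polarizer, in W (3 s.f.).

I ≈ 5.75 W

Unpolarized light through the first polarizer → I₁ = 23.0 W/2 = 11.5 W, polarized at 47°.
I₂ = I₁ · cos²(45°) = 11.5 · 0.5 = 5.75 W.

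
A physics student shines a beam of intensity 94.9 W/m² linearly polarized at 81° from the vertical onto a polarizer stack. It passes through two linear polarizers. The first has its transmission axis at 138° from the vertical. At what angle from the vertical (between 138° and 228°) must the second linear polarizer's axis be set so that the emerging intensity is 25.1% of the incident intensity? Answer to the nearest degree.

By Malus's law, I₁ = I₀ cos²(138° − 81°) = I₀ cos²(57°) = 0.2966 I₀.
Need I₂/I₀ = 0.251, so cos²(θ − 138°) = 0.251 / 0.2966 = 0.8462.
θ − 138° = arccos(√0.8462) = 23.1°, giving θ ≈ 138 + 23.1 = 161.1°.

θ ≈ 161°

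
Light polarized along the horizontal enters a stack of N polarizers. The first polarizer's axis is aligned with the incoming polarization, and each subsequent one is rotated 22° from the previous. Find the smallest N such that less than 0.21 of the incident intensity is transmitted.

First polarizer is aligned with the polarization: full transmission.
Each further stage multiplies by cos²(22°) = 0.8597.
After N polarizers: T = 0.8597^(N−1). Require T < 0.21 ⇒ N−1 > ln(0.21)/ln(0.8597) = 10.32, so N−1 ≥ 11 and N = 12.
Check: N=12 gives T = 0.1895 < 0.21; N=11 gives T = 0.2205.

N = 12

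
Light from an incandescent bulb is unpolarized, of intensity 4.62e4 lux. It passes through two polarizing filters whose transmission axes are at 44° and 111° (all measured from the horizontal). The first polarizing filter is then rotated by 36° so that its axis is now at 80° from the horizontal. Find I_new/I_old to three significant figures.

I_new/I_old ≈ 4.81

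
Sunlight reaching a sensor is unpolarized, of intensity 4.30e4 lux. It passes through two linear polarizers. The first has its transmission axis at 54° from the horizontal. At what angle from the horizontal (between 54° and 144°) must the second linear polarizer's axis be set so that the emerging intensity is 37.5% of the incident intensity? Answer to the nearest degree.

Unpolarized light through the first polarizer → I₁ = ½ I₀, now polarized at 54°.
Need I₂/I₀ = 0.375, so cos²(θ − 54°) = 0.375 / 0.5 = 0.75.
θ − 54° = arccos(√0.75) = 30.0°, giving θ ≈ 54 + 30.0 = 84.0°.

θ ≈ 84°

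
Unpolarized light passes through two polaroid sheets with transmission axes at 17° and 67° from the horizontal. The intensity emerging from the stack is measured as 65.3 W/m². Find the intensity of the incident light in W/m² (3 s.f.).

I₀ ≈ 316 W/m²

Unpolarized light through the first polarizer → I₁ = ½ I₀, now polarized at 17°.
I₂ = I₁ cos²(67° − 17°) = 0.5 I₀ · cos²(50°) = 0.2066 I₀.
So 65.3 W/m² = 0.2066 I₀, giving I₀ = 65.3/0.2066 = 316.1 W/m².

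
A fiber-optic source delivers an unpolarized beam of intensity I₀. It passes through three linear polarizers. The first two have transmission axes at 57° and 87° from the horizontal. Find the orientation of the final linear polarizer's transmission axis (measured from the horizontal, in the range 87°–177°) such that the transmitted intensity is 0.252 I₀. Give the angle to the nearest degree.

θ ≈ 122°

Unpolarized light through the first polarizer → I₁ = ½ I₀, now polarized at 57°.
I₂ = I₁ cos²(87° − 57°) = 0.5 I₀ · cos²(30°) = 0.375 I₀.
Need I₃/I₀ = 0.252, so cos²(θ − 87°) = 0.252 / 0.375 = 0.672.
θ − 87° = arccos(√0.672) = 34.9°, giving θ ≈ 87 + 34.9 = 121.9°.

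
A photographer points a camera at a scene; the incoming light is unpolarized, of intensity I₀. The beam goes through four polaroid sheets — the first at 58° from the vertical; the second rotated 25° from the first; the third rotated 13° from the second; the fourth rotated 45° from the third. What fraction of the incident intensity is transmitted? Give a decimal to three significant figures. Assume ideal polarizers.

Unpolarized light through the first polarizer → I₁ = ½ I₀, now polarized at 58°.
I₂ = I₁ cos²(25°) = 0.5 · 0.8214 I₀ = 0.4107 I₀.
I₃ = I₂ cos²(13°) = 0.4107 · 0.9494 I₀ = 0.3899 I₀.
I₄ = I₃ cos²(45°) = 0.3899 · 0.5 I₀ = 0.195 I₀.
Transmitted fraction = 0.195.

≈ 0.195 I₀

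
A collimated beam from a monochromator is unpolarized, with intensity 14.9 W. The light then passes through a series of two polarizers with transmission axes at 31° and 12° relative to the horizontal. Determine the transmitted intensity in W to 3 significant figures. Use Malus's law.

Unpolarized light through the first polarizer → I₁ = 14.9 W/2 = 7.45 W, polarized at 31°.
I₂ = I₁ · cos²(19°) = 7.45 · 0.894 = 6.66 W.

I ≈ 6.66 W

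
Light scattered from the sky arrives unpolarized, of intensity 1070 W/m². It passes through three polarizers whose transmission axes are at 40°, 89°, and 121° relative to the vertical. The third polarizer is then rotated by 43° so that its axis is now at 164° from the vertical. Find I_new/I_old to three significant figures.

Before rotation:
Unpolarized light through the first polarizer → I₁ = ½ I₀, now polarized at 40°.
I₂ = I₁ cos²(89° − 40°) = 0.5 I₀ · cos²(49°) = 0.2152 I₀.
I₃ = I₂ cos²(121° − 89°) = 0.2152 I₀ · cos²(32°) = 0.1548 I₀.
After rotation:
Unpolarized light through the first polarizer → I₁ = ½ I₀, now polarized at 40°.
I₂ = I₁ cos²(89° − 40°) = 0.5 I₀ · cos²(49°) = 0.2152 I₀.
I₃ = I₂ cos²(164° − 89°) = 0.2152 I₀ · cos²(75°) = 0.01442 I₀.
Ratio = 0.01442 / 0.1548 = 0.09314.

I_new/I_old ≈ 0.0931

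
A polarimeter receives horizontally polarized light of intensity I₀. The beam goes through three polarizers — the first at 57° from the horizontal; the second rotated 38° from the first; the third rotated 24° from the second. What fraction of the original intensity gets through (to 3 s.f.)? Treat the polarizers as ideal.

≈ 0.154 I₀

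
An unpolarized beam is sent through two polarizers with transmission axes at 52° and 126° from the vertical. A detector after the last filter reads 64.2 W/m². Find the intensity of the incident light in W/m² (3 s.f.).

I₀ ≈ 1690 W/m²

Unpolarized light through the first polarizer → I₁ = ½ I₀, now polarized at 52°.
I₂ = I₁ cos²(126° − 52°) = 0.5 I₀ · cos²(74°) = 0.03799 I₀.
So 64.2 W/m² = 0.03799 I₀, giving I₀ = 64.2/0.03799 = 1690 W/m².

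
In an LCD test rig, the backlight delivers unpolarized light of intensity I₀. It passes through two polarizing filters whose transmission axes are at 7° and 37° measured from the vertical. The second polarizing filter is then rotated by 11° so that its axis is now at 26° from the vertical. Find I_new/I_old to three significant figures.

I_new/I_old ≈ 1.19

Before rotation:
Unpolarized light through the first polarizer → I₁ = ½ I₀, now polarized at 7°.
I₂ = I₁ cos²(37° − 7°) = 0.5 I₀ · cos²(30°) = 0.375 I₀.
After rotation:
Unpolarized light through the first polarizer → I₁ = ½ I₀, now polarized at 7°.
I₂ = I₁ cos²(26° − 7°) = 0.5 I₀ · cos²(19°) = 0.447 I₀.
Ratio = 0.447 / 0.375 = 1.192.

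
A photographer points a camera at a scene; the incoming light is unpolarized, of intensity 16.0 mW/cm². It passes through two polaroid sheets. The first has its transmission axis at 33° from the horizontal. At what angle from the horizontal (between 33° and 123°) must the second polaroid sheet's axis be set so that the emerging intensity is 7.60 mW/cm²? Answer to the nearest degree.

Unpolarized light through the first polarizer → I₁ = ½ I₀, now polarized at 33°.
Target fraction: 7.60 / 16.0 mW/cm² = 0.475 of I₀.
Need I₂/I₀ = 0.475, so cos²(θ − 33°) = 0.475 / 0.5 = 0.95.
θ − 33° = arccos(√0.95) = 12.9°, giving θ ≈ 33 + 12.9 = 45.9°.

θ ≈ 46°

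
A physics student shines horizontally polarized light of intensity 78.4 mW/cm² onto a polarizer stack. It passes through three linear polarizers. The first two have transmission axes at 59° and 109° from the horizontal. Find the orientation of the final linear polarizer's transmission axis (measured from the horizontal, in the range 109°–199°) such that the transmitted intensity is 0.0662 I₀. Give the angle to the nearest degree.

θ ≈ 148°

I₁ = I₀ cos²(59° − 0°) = I₀ cos²(59°) = 0.2653 I₀.
I₂ = I₁ cos²(109° − 59°) = 0.2653 I₀ · cos²(50°) = 0.1096 I₀.
Need I₃/I₀ = 0.0662, so cos²(θ − 109°) = 0.0662 / 0.1096 = 0.604.
θ − 109° = arccos(√0.604) = 39.0°, giving θ ≈ 109 + 39.0 = 148.0°.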